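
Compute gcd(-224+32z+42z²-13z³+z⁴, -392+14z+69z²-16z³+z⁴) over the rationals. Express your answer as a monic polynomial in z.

56+6z-9z²+z³

By polynomial division,
  z⁴-13z³+42z²+32z-224 = (z⁴-16z³+69z²+14z-392) + (3z³-27z²+18z+168)
  z⁴-16z³+69z²+14z-392 = ((1/3)z-7/3)(3z³-27z²+18z+168) + (0)
Last nonzero remainder: 3z³-27z²+18z+168. Dividing through by 3 gives the monic gcd z³-9z²+6z+56.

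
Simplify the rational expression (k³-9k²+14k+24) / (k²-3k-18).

Euclidean algorithm in ℚ[k]:
  k³-9k²+14k+24 = (k-6)(k²-3k-18) + (14k-84)
  k²-3k-18 = ((1/14)k+3/14)(14k-84) + (0)
Last nonzero remainder: 14k-84. Dividing through by 14 gives the monic gcd k-6.
Cancel k-6 from numerator and denominator to get the reduced form.

(k²-3k-4)/(k+3)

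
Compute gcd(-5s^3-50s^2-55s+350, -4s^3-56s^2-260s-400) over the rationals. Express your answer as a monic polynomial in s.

s+5

By polynomial division,
  -5s^3-50s^2-55s+350 = (5/4)(-4s^3-56s^2-260s-400) + (20s^2+270s+850)
  -4s^3-56s^2-260s-400 = (-(1/5)s-1/10)(20s^2+270s+850) + (-63s-315)
  20s^2+270s+850 = (-(20/63)s-170/63)(-63s-315) + (0)
Last nonzero remainder: -63s-315. Dividing through by -63 gives the monic gcd s+5.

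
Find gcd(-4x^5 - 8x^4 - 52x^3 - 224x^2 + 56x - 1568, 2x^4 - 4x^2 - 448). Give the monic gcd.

By polynomial division,
  -4x^5 - 8x^4 - 52x^3 - 224x^2 + 56x - 1568 = (-2x - 4)(2x^4 - 4x^2 - 448) + (-60x^3 - 240x^2 - 840x - 3360)
  2x^4 - 4x^2 - 448 = (-(1/30)x + 2/15)(-60x^3 - 240x^2 - 840x - 3360) + (0)
Last nonzero remainder: -60x^3 - 240x^2 - 840x - 3360. Dividing through by -60 gives the monic gcd x^3 + 4x^2 + 14x + 56.

x^3 + 4x^2 + 14x + 56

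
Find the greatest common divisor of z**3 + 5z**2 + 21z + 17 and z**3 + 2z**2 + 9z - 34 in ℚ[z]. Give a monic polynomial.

Apply the Euclidean algorithm:
  z**3 + 5z**2 + 21z + 17 = (z**3 + 2z**2 + 9z - 34) + (3z**2 + 12z + 51)
  z**3 + 2z**2 + 9z - 34 = ((1/3)z - 2/3)(3z**2 + 12z + 51) + (0)
Last nonzero remainder: 3z**2 + 12z + 51. Dividing through by 3 gives the monic gcd z**2 + 4z + 17.

z**2 + 4z + 17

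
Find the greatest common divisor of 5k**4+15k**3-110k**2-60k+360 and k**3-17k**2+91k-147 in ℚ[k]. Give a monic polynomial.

Apply the Euclidean algorithm:
  5k**4+15k**3-110k**2-60k+360 = (5k+100)(k**3-17k**2+91k-147) + (1135k**2-8425k+15060)
  k**3-17k**2+91k-147 = ((1/1135)k-2174/257645)(1135k**2-8425k+15060) + ((342225/51529)k-1026675/51529)
  1135k**2-8425k+15060 = ((11697083/68445)k-51735116/68445)((342225/51529)k-1026675/51529) + (0)
Last nonzero remainder: (342225/51529)k-1026675/51529. Dividing through by 342225/51529 gives the monic gcd k-3.

k-3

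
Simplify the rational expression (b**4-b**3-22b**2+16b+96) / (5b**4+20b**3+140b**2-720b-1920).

Euclidean algorithm in ℚ[b]:
  b**4-b**3-22b**2+16b+96 = (1/5)(5b**4+20b**3+140b**2-720b-1920) + (-5b**3-50b**2+160b+480)
  5b**4+20b**3+140b**2-720b-1920 = (-b+6)(-5b**3-50b**2+160b+480) + (600b**2-1200b-4800)
  -5b**3-50b**2+160b+480 = (-(1/120)b-1/10)(600b**2-1200b-4800) + (0)
Last nonzero remainder: 600b**2-1200b-4800. Dividing through by 600 gives the monic gcd b**2-2b-8.
Cancel b**2-2b-8 from numerator and denominator to get the reduced form.

(b**2+b-12)/(5b**2+30b+240)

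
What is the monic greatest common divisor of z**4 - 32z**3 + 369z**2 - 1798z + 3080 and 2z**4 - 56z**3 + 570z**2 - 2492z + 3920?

By polynomial division,
  z**4 - 32z**3 + 369z**2 - 1798z + 3080 = (1/2)(2z**4 - 56z**3 + 570z**2 - 2492z + 3920) + (-4z**3 + 84z**2 - 552z + 1120)
  2z**4 - 56z**3 + 570z**2 - 2492z + 3920 = (-(1/2)z + 7/2)(-4z**3 + 84z**2 - 552z + 1120) + (0)
Last nonzero remainder: -4z**3 + 84z**2 - 552z + 1120. Dividing through by -4 gives the monic gcd z**3 - 21z**2 + 138z - 280.

z**3 - 21z**2 + 138z - 280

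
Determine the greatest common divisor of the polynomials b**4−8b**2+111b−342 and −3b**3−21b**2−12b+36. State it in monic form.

Euclidean algorithm in ℚ[b]:
  b**4−8b**2+111b−342 = (−(1/3)b+7/3)(−3b**3−21b**2−12b+36) + (37b**2+151b−426)
  −3b**3−21b**2−12b+36 = (−(3/37)b−324/1369)(37b**2+151b−426) + (−(14790/1369)b−88740/1369)
  37b**2+151b−426 = (−(50653/14790)b+97199/14790)(−(14790/1369)b−88740/1369) + (0)
Last nonzero remainder: −(14790/1369)b−88740/1369. Dividing through by −14790/1369 gives the monic gcd b+6.

b+6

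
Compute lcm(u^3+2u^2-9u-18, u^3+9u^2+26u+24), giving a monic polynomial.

Apply the Euclidean algorithm:
  u^3+2u^2-9u-18 = (u^3+9u^2+26u+24) + (-7u^2-35u-42)
  u^3+9u^2+26u+24 = (-(1/7)u-4/7)(-7u^2-35u-42) + (0)
Last nonzero remainder: -7u^2-35u-42. Dividing through by -7 gives the monic gcd u^2+5u+6.
Then lcm(f, g) = f·g / gcd(f, g); expanding and making the result monic gives the answer.

u^4+6u^3-u^2-54u-72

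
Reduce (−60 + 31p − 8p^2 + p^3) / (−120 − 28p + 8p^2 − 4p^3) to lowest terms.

Repeated division with remainder:
  p^3 − 8p^2 + 31p − 60 = (−1/4)(−4p^3 + 8p^2 − 28p − 120) + (−6p^2 + 24p − 90)
  −4p^3 + 8p^2 − 28p − 120 = ((2/3)p + 4/3)(−6p^2 + 24p − 90) + (0)
Last nonzero remainder: −6p^2 + 24p − 90. Dividing through by −6 gives the monic gcd p^2 − 4p + 15.
Cancel p^2 − 4p + 15 from numerator and denominator to get the reduced form.

(4 − p)/(8 + 4p)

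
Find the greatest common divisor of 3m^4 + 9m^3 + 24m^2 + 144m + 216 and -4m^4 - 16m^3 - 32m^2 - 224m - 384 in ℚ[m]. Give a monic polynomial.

Apply the Euclidean algorithm:
  3m^4 + 9m^3 + 24m^2 + 144m + 216 = (-3/4)(-4m^4 - 16m^3 - 32m^2 - 224m - 384) + (-3m^3 - 24m - 72)
  -4m^4 - 16m^3 - 32m^2 - 224m - 384 = ((4/3)m + 16/3)(-3m^3 - 24m - 72) + (0)
Last nonzero remainder: -3m^3 - 24m - 72. Dividing through by -3 gives the monic gcd m^3 + 8m + 24.

m^3 + 8m + 24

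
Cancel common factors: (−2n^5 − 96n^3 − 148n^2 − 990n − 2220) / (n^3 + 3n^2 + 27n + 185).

(−2n^3 − 4n^2 − 30n − 60)/(n + 5)

Apply the Euclidean algorithm:
  −2n^5 − 96n^3 − 148n^2 − 990n − 2220 = (−2n^2 + 6n − 60)(n^3 + 3n^2 + 27n + 185) + (240n^2 − 480n + 8880)
  n^3 + 3n^2 + 27n + 185 = ((1/240)n + 1/48)(240n^2 − 480n + 8880) + (0)
Last nonzero remainder: 240n^2 − 480n + 8880. Dividing through by 240 gives the monic gcd n^2 − 2n + 37.
Cancel n^2 − 2n + 37 from numerator and denominator to get the reduced form.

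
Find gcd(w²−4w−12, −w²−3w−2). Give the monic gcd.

w+2

Euclidean algorithm in ℚ[w]:
  w²−4w−12 = (−1)(−w²−3w−2) + (−7w−14)
  −w²−3w−2 = ((1/7)w+1/7)(−7w−14) + (0)
Last nonzero remainder: −7w−14. Dividing through by −7 gives the monic gcd w+2.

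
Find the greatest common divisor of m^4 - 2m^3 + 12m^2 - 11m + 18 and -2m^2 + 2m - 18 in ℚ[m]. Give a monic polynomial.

m^2 - m + 9

Apply the Euclidean algorithm:
  m^4 - 2m^3 + 12m^2 - 11m + 18 = (-(1/2)m^2 + (1/2)m - 1)(-2m^2 + 2m - 18) + (0)
Last nonzero remainder: -2m^2 + 2m - 18. Dividing through by -2 gives the monic gcd m^2 - m + 9.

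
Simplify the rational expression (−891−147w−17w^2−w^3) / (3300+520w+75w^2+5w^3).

Repeated division with remainder:
  −w^3−17w^2−147w−891 = (−1/5)(5w^3+75w^2+520w+3300) + (−2w^2−43w−231)
  5w^3+75w^2+520w+3300 = (−(5/2)w+65/4)(−2w^2−43w−231) + ((2565/4)w+28215/4)
  −2w^2−43w−231 = (−(8/2565)w−28/855)((2565/4)w+28215/4) + (0)
Last nonzero remainder: (2565/4)w+28215/4. Dividing through by 2565/4 gives the monic gcd w+11.
Cancel w+11 from numerator and denominator to get the reduced form.

(−81−6w−w^2)/(300+20w+5w^2)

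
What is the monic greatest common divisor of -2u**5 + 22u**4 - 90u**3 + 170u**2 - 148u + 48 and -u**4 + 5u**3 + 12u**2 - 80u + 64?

u**2 - 5u + 4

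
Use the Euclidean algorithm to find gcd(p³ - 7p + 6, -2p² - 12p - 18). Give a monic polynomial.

p + 3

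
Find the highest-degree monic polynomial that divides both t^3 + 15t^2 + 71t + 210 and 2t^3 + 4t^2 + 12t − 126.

t^2 + 5t + 21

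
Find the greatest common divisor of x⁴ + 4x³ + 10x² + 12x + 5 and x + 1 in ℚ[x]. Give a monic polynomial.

x + 1

Apply the Euclidean algorithm:
  x⁴ + 4x³ + 10x² + 12x + 5 = (x³ + 3x² + 7x + 5)(x + 1) + (0)
The last nonzero remainder x + 1 is already monic.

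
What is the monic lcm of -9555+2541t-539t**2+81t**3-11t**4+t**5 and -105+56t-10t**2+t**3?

By polynomial division,
  t**5-11t**4+81t**3-539t**2+2541t-9555 = (t**2-t+15)(t**3-10t**2+56t-105) + (-228t**2+1596t-7980)
  t**3-10t**2+56t-105 = (-(1/228)t+1/76)(-228t**2+1596t-7980) + (0)
Last nonzero remainder: -228t**2+1596t-7980. Dividing through by -228 gives the monic gcd t**2-7t+35.
Then lcm(f, g) = f·g / gcd(f, g); expanding and making the result monic gives the answer.

28665-17178t+4158t**2-782t**3+114t**4-14t**5+t**6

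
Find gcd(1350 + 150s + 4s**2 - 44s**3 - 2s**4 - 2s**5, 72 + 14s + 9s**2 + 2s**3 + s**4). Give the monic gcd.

9 + 4s + s**2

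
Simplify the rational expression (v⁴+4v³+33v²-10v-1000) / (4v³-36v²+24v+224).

(v³+8v²+65v+250)/(4v²-20v-56)

Apply the Euclidean algorithm:
  v⁴+4v³+33v²-10v-1000 = ((1/4)v+13/4)(4v³-36v²+24v+224) + (144v²-144v-1728)
  4v³-36v²+24v+224 = ((1/36)v-2/9)(144v²-144v-1728) + (40v-160)
  144v²-144v-1728 = ((18/5)v+54/5)(40v-160) + (0)
Last nonzero remainder: 40v-160. Dividing through by 40 gives the monic gcd v-4.
Cancel v-4 from numerator and denominator to get the reduced form.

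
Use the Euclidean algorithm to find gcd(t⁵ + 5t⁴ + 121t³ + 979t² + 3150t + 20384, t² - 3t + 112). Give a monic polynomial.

Euclidean algorithm in ℚ[t]:
  t⁵ + 5t⁴ + 121t³ + 979t² + 3150t + 20384 = (t³ + 8t² + 33t + 182)(t² - 3t + 112) + (0)
The last nonzero remainder t² - 3t + 112 is already monic.

t² - 3t + 112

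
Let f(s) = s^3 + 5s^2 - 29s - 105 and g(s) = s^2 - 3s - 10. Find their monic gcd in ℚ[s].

By polynomial division,
  s^3 + 5s^2 - 29s - 105 = (s + 8)(s^2 - 3s - 10) + (5s - 25)
  s^2 - 3s - 10 = ((1/5)s + 2/5)(5s - 25) + (0)
Last nonzero remainder: 5s - 25. Dividing through by 5 gives the monic gcd s - 5.

s - 5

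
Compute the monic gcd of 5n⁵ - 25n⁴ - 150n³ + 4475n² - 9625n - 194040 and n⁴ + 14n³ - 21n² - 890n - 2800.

n² - n - 56

Euclidean algorithm in ℚ[n]:
  5n⁵ - 25n⁴ - 150n³ + 4475n² - 9625n - 194040 = (5n - 95)(n⁴ + 14n³ - 21n² - 890n - 2800) + (1285n³ + 6930n² - 80175n - 460040)
  n⁴ + 14n³ - 21n² - 890n - 2800 = ((1/1285)n + 2212/330245)(1285n³ + 6930n² - 80175n - 460040) + (-(331866/66049)n² + (331866/66049)n + 18584496/66049)
  1285n³ + 6930n² - 80175n - 460040 = (-(84872965/331866)n - 542592535/331866)(-(331866/66049)n² + (331866/66049)n + 18584496/66049) + (0)
Last nonzero remainder: -(331866/66049)n² + (331866/66049)n + 18584496/66049. Dividing through by -331866/66049 gives the monic gcd n² - n - 56.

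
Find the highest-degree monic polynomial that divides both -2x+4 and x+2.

1

By polynomial division,
  -2x+4 = (-2)(x+2) + (8)
  x+2 = ((1/8)x+1/4)(8) + (0)
The last nonzero remainder is the constant 8, so the polynomials are coprime and gcd = 1.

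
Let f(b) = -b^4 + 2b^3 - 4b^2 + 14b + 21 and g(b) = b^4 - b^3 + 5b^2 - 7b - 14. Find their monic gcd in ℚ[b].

b^3 + b^2 + 7b + 7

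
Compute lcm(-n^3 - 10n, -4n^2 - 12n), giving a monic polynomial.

Repeated division with remainder:
  -n^3 - 10n = ((1/4)n - 3/4)(-4n^2 - 12n) + (-19n)
  -4n^2 - 12n = ((4/19)n + 12/19)(-19n) + (0)
Last nonzero remainder: -19n. Dividing through by -19 gives the monic gcd n.
Then lcm(f, g) = f·g / gcd(f, g); expanding and making the result monic gives the answer.

n^4 + 3n^3 + 10n^2 + 30n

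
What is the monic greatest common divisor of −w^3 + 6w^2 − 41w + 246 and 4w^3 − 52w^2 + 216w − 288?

Repeated division with remainder:
  −w^3 + 6w^2 − 41w + 246 = (−1/4)(4w^3 − 52w^2 + 216w − 288) + (−7w^2 + 13w + 174)
  4w^3 − 52w^2 + 216w − 288 = (−(4/7)w + 312/49)(−7w^2 + 13w + 174) + ((11400/49)w − 68400/49)
  −7w^2 + 13w + 174 = (−(343/11400)w − 1421/11400)((11400/49)w − 68400/49) + (0)
Last nonzero remainder: (11400/49)w − 68400/49. Dividing through by 11400/49 gives the monic gcd w − 6.

w − 6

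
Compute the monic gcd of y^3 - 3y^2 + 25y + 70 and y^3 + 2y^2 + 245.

y^2 - 5y + 35

By polynomial division,
  y^3 - 3y^2 + 25y + 70 = (y^3 + 2y^2 + 245) + (-5y^2 + 25y - 175)
  y^3 + 2y^2 + 245 = (-(1/5)y - 7/5)(-5y^2 + 25y - 175) + (0)
Last nonzero remainder: -5y^2 + 25y - 175. Dividing through by -5 gives the monic gcd y^2 - 5y + 35.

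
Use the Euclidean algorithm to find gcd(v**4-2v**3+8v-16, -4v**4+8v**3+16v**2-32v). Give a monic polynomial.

v**2-4

Euclidean algorithm in ℚ[v]:
  v**4-2v**3+8v-16 = (-1/4)(-4v**4+8v**3+16v**2-32v) + (4v**2-16)
  -4v**4+8v**3+16v**2-32v = (-v**2+2v)(4v**2-16) + (0)
Last nonzero remainder: 4v**2-16. Dividing through by 4 gives the monic gcd v**2-4.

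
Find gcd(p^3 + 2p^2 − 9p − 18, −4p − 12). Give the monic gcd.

By polynomial division,
  p^3 + 2p^2 − 9p − 18 = (−(1/4)p^2 + (1/4)p + 3/2)(−4p − 12) + (0)
Last nonzero remainder: −4p − 12. Dividing through by −4 gives the monic gcd p + 3.

p + 3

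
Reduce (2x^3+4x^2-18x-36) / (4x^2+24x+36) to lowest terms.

Apply the Euclidean algorithm:
  2x^3+4x^2-18x-36 = ((1/2)x-2)(4x^2+24x+36) + (12x+36)
  4x^2+24x+36 = ((1/3)x+1)(12x+36) + (0)
Last nonzero remainder: 12x+36. Dividing through by 12 gives the monic gcd x+3.
Cancel x+3 from numerator and denominator to get the reduced form.

(x^2-x-6)/(2x+6)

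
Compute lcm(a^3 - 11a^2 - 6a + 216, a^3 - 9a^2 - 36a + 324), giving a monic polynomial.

Euclidean algorithm in ℚ[a]:
  a^3 - 11a^2 - 6a + 216 = (a^3 - 9a^2 - 36a + 324) + (-2a^2 + 30a - 108)
  a^3 - 9a^2 - 36a + 324 = (-(1/2)a - 3)(-2a^2 + 30a - 108) + (0)
Last nonzero remainder: -2a^2 + 30a - 108. Dividing through by -2 gives the monic gcd a^2 - 15a + 54.
Then lcm(f, g) = f·g / gcd(f, g); expanding and making the result monic gives the answer.

a^4 - 5a^3 - 72a^2 + 180a + 1296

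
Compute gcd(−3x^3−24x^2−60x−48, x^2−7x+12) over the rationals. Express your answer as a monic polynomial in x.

Repeated division with remainder:
  −3x^3−24x^2−60x−48 = (−3x−45)(x^2−7x+12) + (−339x+492)
  x^2−7x+12 = (−(1/339)x+209/12769)(−339x+492) + (50400/12769)
  −339x+492 = (−(1442897/16800)x+523529/4200)(50400/12769) + (0)
The last nonzero remainder is the constant 50400/12769, so the polynomials are coprime and gcd = 1.

1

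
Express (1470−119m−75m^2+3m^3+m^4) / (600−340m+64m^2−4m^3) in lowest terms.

(−49−14m−m^2)/(−20+4m)

By polynomial division,
  m^4+3m^3−75m^2−119m+1470 = (−(1/4)m−19/4)(−4m^3+64m^2−340m+600) + (144m^2−1584m+4320)
  −4m^3+64m^2−340m+600 = (−(1/36)m+5/36)(144m^2−1584m+4320) + (0)
Last nonzero remainder: 144m^2−1584m+4320. Dividing through by 144 gives the monic gcd m^2−11m+30.
Cancel m^2−11m+30 from numerator and denominator to get the reduced form.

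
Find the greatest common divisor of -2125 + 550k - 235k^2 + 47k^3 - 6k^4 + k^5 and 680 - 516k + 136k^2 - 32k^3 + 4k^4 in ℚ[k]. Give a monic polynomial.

-85 + 22k - 6k^2 + k^3

By polynomial division,
  k^5 - 6k^4 + 47k^3 - 235k^2 + 550k - 2125 = ((1/4)k + 1/2)(4k^4 - 32k^3 + 136k^2 - 516k + 680) + (29k^3 - 174k^2 + 638k - 2465)
  4k^4 - 32k^3 + 136k^2 - 516k + 680 = ((4/29)k - 8/29)(29k^3 - 174k^2 + 638k - 2465) + (0)
Last nonzero remainder: 29k^3 - 174k^2 + 638k - 2465. Dividing through by 29 gives the monic gcd k^3 - 6k^2 + 22k - 85.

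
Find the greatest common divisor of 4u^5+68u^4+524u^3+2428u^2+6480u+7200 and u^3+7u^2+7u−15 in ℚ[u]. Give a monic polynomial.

u^2+8u+15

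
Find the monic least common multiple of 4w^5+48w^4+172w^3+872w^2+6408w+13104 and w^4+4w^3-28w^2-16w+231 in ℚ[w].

w^7+6w^6-18w^5+92w^4+767w^3-3938w^2-2034w+36036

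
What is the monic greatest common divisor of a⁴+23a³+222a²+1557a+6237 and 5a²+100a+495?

Euclidean algorithm in ℚ[a]:
  a⁴+23a³+222a²+1557a+6237 = ((1/5)a²+(3/5)a+63/5)(5a²+100a+495) + (0)
Last nonzero remainder: 5a²+100a+495. Dividing through by 5 gives the monic gcd a²+20a+99.

a²+20a+99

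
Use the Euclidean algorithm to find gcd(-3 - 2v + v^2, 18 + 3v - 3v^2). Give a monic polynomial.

Euclidean algorithm in ℚ[v]:
  v^2 - 2v - 3 = (-1/3)(-3v^2 + 3v + 18) + (-v + 3)
  -3v^2 + 3v + 18 = (3v + 6)(-v + 3) + (0)
Last nonzero remainder: -v + 3. Dividing through by -1 gives the monic gcd v - 3.

-3 + v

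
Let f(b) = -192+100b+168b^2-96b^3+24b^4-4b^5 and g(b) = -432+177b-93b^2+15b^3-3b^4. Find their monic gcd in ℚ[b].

16-3b+b^2

Euclidean algorithm in ℚ[b]:
  -4b^5+24b^4-96b^3+168b^2+100b-192 = ((4/3)b-4/3)(-3b^4+15b^3-93b^2+177b-432) + (48b^3-192b^2+912b-768)
  -3b^4+15b^3-93b^2+177b-432 = (-(1/16)b+1/16)(48b^3-192b^2+912b-768) + (-24b^2+72b-384)
  48b^3-192b^2+912b-768 = (-2b+2)(-24b^2+72b-384) + (0)
Last nonzero remainder: -24b^2+72b-384. Dividing through by -24 gives the monic gcd b^2-3b+16.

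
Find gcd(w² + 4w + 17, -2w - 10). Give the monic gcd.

By polynomial division,
  w² + 4w + 17 = (-(1/2)w + 1/2)(-2w - 10) + (22)
  -2w - 10 = (-(1/11)w - 5/11)(22) + (0)
The last nonzero remainder is the constant 22, so the polynomials are coprime and gcd = 1.

1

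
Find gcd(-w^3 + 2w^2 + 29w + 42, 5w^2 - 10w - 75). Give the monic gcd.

w + 3

Repeated division with remainder:
  -w^3 + 2w^2 + 29w + 42 = (-(1/5)w)(5w^2 - 10w - 75) + (14w + 42)
  5w^2 - 10w - 75 = ((5/14)w - 25/14)(14w + 42) + (0)
Last nonzero remainder: 14w + 42. Dividing through by 14 gives the monic gcd w + 3.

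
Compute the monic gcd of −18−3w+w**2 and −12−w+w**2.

3+w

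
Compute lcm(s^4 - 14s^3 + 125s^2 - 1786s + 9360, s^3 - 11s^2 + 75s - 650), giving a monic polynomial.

By polynomial division,
  s^4 - 14s^3 + 125s^2 - 1786s + 9360 = (s - 3)(s^3 - 11s^2 + 75s - 650) + (17s^2 - 911s + 7410)
  s^3 - 11s^2 + 75s - 650 = ((1/17)s + 724/289)(17s^2 - 911s + 7410) + ((555269/289)s - 5552690/289)
  17s^2 - 911s + 7410 = ((4913/555269)s - 16473/42713)((555269/289)s - 5552690/289) + (0)
Last nonzero remainder: (555269/289)s - 5552690/289. Dividing through by 555269/289 gives the monic gcd s - 10.
Then lcm(f, g) = f·g / gcd(f, g); expanding and making the result monic gives the answer.

s^6 - 15s^5 + 204s^4 - 2821s^3 + 19271s^2 - 125450s + 608400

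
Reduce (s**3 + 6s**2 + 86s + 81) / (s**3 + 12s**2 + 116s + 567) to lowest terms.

Euclidean algorithm in ℚ[s]:
  s**3 + 6s**2 + 86s + 81 = (s**3 + 12s**2 + 116s + 567) + (−6s**2 − 30s − 486)
  s**3 + 12s**2 + 116s + 567 = (−(1/6)s − 7/6)(−6s**2 − 30s − 486) + (0)
Last nonzero remainder: −6s**2 − 30s − 486. Dividing through by −6 gives the monic gcd s**2 + 5s + 81.
Cancel s**2 + 5s + 81 from numerator and denominator to get the reduced form.

(s + 1)/(s + 7)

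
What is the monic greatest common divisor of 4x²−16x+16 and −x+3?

1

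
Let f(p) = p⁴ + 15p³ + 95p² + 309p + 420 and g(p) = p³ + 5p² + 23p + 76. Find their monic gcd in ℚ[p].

p + 4

Apply the Euclidean algorithm:
  p⁴ + 15p³ + 95p² + 309p + 420 = (p + 10)(p³ + 5p² + 23p + 76) + (22p² + 3p − 340)
  p³ + 5p² + 23p + 76 = ((1/22)p + 107/484)(22p² + 3p − 340) + ((18291/484)p + 18291/121)
  22p² + 3p − 340 = ((10648/18291)p − 41140/18291)((18291/484)p + 18291/121) + (0)
Last nonzero remainder: (18291/484)p + 18291/121. Dividing through by 18291/484 gives the monic gcd p + 4.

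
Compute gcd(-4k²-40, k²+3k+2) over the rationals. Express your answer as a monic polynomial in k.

1

By polynomial division,
  -4k²-40 = (-4)(k²+3k+2) + (12k-32)
  k²+3k+2 = ((1/12)k+17/36)(12k-32) + (154/9)
  12k-32 = ((54/77)k-144/77)(154/9) + (0)
The last nonzero remainder is the constant 154/9, so the polynomials are coprime and gcd = 1.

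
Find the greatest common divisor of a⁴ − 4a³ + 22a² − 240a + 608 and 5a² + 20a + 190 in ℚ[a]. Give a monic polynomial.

Euclidean algorithm in ℚ[a]:
  a⁴ − 4a³ + 22a² − 240a + 608 = ((1/5)a² − (8/5)a + 16/5)(5a² + 20a + 190) + (0)
Last nonzero remainder: 5a² + 20a + 190. Dividing through by 5 gives the monic gcd a² + 4a + 38.

a² + 4a + 38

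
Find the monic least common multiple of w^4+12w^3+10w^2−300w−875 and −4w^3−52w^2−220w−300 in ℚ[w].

Apply the Euclidean algorithm:
  w^4+12w^3+10w^2−300w−875 = (−(1/4)w+1/4)(−4w^3−52w^2−220w−300) + (−32w^2−320w−800)
  −4w^3−52w^2−220w−300 = ((1/8)w+3/8)(−32w^2−320w−800) + (0)
Last nonzero remainder: −32w^2−320w−800. Dividing through by −32 gives the monic gcd w^2+10w+25.
Then lcm(f, g) = f·g / gcd(f, g); expanding and making the result monic gives the answer.

w^5+15w^4+46w^3−270w^2−1775w−2625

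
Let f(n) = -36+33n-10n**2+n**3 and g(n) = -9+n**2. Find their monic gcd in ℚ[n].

-3+n

Repeated division with remainder:
  n**3-10n**2+33n-36 = (n-10)(n**2-9) + (42n-126)
  n**2-9 = ((1/42)n+1/14)(42n-126) + (0)
Last nonzero remainder: 42n-126. Dividing through by 42 gives the monic gcd n-3.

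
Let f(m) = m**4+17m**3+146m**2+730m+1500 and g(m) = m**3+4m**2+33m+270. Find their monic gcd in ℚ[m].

Apply the Euclidean algorithm:
  m**4+17m**3+146m**2+730m+1500 = (m+13)(m**3+4m**2+33m+270) + (61m**2+31m-2010)
  m**3+4m**2+33m+270 = ((1/61)m+213/3721)(61m**2+31m-2010) + ((238800/3721)m+1432800/3721)
  61m**2+31m-2010 = ((226981/238800)m-249307/47760)((238800/3721)m+1432800/3721) + (0)
Last nonzero remainder: (238800/3721)m+1432800/3721. Dividing through by 238800/3721 gives the monic gcd m+6.

m+6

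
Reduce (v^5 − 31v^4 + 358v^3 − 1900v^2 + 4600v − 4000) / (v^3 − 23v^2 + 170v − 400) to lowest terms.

(v^3 − 16v^2 + 68v − 80)/(v − 8)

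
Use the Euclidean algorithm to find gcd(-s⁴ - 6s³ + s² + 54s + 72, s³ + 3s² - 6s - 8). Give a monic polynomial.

s + 4

Repeated division with remainder:
  -s⁴ - 6s³ + s² + 54s + 72 = (-s - 3)(s³ + 3s² - 6s - 8) + (4s² + 28s + 48)
  s³ + 3s² - 6s - 8 = ((1/4)s - 1)(4s² + 28s + 48) + (10s + 40)
  4s² + 28s + 48 = ((2/5)s + 6/5)(10s + 40) + (0)
Last nonzero remainder: 10s + 40. Dividing through by 10 gives the monic gcd s + 4.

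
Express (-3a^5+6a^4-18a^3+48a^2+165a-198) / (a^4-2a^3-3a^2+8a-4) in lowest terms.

(-3a^3+9a^2-33a+99)/(a^2-3a+2)

Repeated division with remainder:
  -3a^5+6a^4-18a^3+48a^2+165a-198 = (-3a)(a^4-2a^3-3a^2+8a-4) + (-27a^3+72a^2+153a-198)
  a^4-2a^3-3a^2+8a-4 = (-(1/27)a-2/81)(-27a^3+72a^2+153a-198) + ((40/9)a^2+(40/9)a-80/9)
  -27a^3+72a^2+153a-198 = (-(243/40)a+891/40)((40/9)a^2+(40/9)a-80/9) + (0)
Last nonzero remainder: (40/9)a^2+(40/9)a-80/9. Dividing through by 40/9 gives the monic gcd a^2+a-2.
Cancel a^2+a-2 from numerator and denominator to get the reduced form.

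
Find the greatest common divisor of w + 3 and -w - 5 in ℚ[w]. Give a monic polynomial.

1

By polynomial division,
  w + 3 = (-1)(-w - 5) + (-2)
  -w - 5 = ((1/2)w + 5/2)(-2) + (0)
The last nonzero remainder is the constant -2, so the polynomials are coprime and gcd = 1.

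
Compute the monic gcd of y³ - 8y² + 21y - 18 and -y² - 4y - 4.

By polynomial division,
  y³ - 8y² + 21y - 18 = (-y + 12)(-y² - 4y - 4) + (65y + 30)
  -y² - 4y - 4 = (-(1/65)y - 46/845)(65y + 30) + (-400/169)
  65y + 30 = (-(2197/80)y - 507/40)(-400/169) + (0)
The last nonzero remainder is the constant -400/169, so the polynomials are coprime and gcd = 1.

1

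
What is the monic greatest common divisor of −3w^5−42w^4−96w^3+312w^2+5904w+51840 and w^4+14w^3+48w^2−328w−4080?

w^2+4w−60

By polynomial division,
  −3w^5−42w^4−96w^3+312w^2+5904w+51840 = (−3w)(w^4+14w^3+48w^2−328w−4080) + (48w^3−672w^2−6336w+51840)
  w^4+14w^3+48w^2−328w−4080 = ((1/48)w+7/12)(48w^3−672w^2−6336w+51840) + (572w^2+2288w−34320)
  48w^3−672w^2−6336w+51840 = ((12/143)w−216/143)(572w^2+2288w−34320) + (0)
Last nonzero remainder: 572w^2+2288w−34320. Dividing through by 572 gives the monic gcd w^2+4w−60.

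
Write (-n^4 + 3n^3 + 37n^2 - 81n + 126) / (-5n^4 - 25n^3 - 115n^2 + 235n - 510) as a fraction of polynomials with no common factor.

Apply the Euclidean algorithm:
  -n^4 + 3n^3 + 37n^2 - 81n + 126 = (1/5)(-5n^4 - 25n^3 - 115n^2 + 235n - 510) + (8n^3 + 60n^2 - 128n + 228)
  -5n^4 - 25n^3 - 115n^2 + 235n - 510 = (-(5/8)n + 25/16)(8n^3 + 60n^2 - 128n + 228) + (-(1155/4)n^2 + (1155/2)n - 3465/4)
  8n^3 + 60n^2 - 128n + 228 = (-(32/1155)n - 304/1155)(-(1155/4)n^2 + (1155/2)n - 3465/4) + (0)
Last nonzero remainder: -(1155/4)n^2 + (1155/2)n - 3465/4. Dividing through by -1155/4 gives the monic gcd n^2 - 2n + 3.
Cancel n^2 - 2n + 3 from numerator and denominator to get the reduced form.

(n^2 - n - 42)/(5n^2 + 35n + 170)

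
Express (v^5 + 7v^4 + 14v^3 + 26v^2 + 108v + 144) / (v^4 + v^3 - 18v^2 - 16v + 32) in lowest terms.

(v^3 + v^2 + 18)/(v^2 - 5v + 4)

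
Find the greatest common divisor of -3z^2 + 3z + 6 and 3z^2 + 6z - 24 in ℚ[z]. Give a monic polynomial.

Apply the Euclidean algorithm:
  -3z^2 + 3z + 6 = (-1)(3z^2 + 6z - 24) + (9z - 18)
  3z^2 + 6z - 24 = ((1/3)z + 4/3)(9z - 18) + (0)
Last nonzero remainder: 9z - 18. Dividing through by 9 gives the monic gcd z - 2.

z - 2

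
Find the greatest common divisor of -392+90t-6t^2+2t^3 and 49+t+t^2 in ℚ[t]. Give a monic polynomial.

49+t+t^2

Apply the Euclidean algorithm:
  2t^3-6t^2+90t-392 = (2t-8)(t^2+t+49) + (0)
The last nonzero remainder t^2+t+49 is already monic.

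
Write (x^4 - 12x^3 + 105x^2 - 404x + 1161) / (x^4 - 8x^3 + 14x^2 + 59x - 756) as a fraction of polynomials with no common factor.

(x^2 - 7x + 43)/(x^2 - 3x - 28)

Repeated division with remainder:
  x^4 - 12x^3 + 105x^2 - 404x + 1161 = (x^4 - 8x^3 + 14x^2 + 59x - 756) + (-4x^3 + 91x^2 - 463x + 1917)
  x^4 - 8x^3 + 14x^2 + 59x - 756 = (-(1/4)x - 59/16)(-4x^3 + 91x^2 - 463x + 1917) + ((3741/16)x^2 - (18705/16)x + 101007/16)
  -4x^3 + 91x^2 - 463x + 1917 = (-(64/3741)x + 1136/3741)((3741/16)x^2 - (18705/16)x + 101007/16) + (0)
Last nonzero remainder: (3741/16)x^2 - (18705/16)x + 101007/16. Dividing through by 3741/16 gives the monic gcd x^2 - 5x + 27.
Cancel x^2 - 5x + 27 from numerator and denominator to get the reduced form.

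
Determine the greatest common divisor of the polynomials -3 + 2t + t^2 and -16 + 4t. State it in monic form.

1

Euclidean algorithm in ℚ[t]:
  t^2 + 2t - 3 = ((1/4)t + 3/2)(4t - 16) + (21)
  4t - 16 = ((4/21)t - 16/21)(21) + (0)
The last nonzero remainder is the constant 21, so the polynomials are coprime and gcd = 1.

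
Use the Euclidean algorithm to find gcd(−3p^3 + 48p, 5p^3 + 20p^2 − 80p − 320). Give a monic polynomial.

p^2 − 16

By polynomial division,
  −3p^3 + 48p = (−3/5)(5p^3 + 20p^2 − 80p − 320) + (12p^2 − 192)
  5p^3 + 20p^2 − 80p − 320 = ((5/12)p + 5/3)(12p^2 − 192) + (0)
Last nonzero remainder: 12p^2 − 192. Dividing through by 12 gives the monic gcd p^2 − 16.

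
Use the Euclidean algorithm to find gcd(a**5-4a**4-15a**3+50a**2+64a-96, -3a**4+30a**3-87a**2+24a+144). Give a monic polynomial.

Repeated division with remainder:
  a**5-4a**4-15a**3+50a**2+64a-96 = (-(1/3)a-2)(-3a**4+30a**3-87a**2+24a+144) + (16a**3-116a**2+160a+192)
  -3a**4+30a**3-87a**2+24a+144 = (-(3/16)a+33/64)(16a**3-116a**2+160a+192) + ((45/16)a**2-(45/2)a+45)
  16a**3-116a**2+160a+192 = ((256/45)a+64/15)((45/16)a**2-(45/2)a+45) + (0)
Last nonzero remainder: (45/16)a**2-(45/2)a+45. Dividing through by 45/16 gives the monic gcd a**2-8a+16.

a**2-8a+16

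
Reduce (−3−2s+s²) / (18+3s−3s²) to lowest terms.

(−1−s)/(6+3s)

By polynomial division,
  s²−2s−3 = (−1/3)(−3s²+3s+18) + (−s+3)
  −3s²+3s+18 = (3s+6)(−s+3) + (0)
Last nonzero remainder: −s+3. Dividing through by −1 gives the monic gcd s−3.
Cancel s−3 from numerator and denominator to get the reduced form.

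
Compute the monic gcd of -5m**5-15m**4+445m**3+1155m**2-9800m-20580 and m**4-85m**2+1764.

Repeated division with remainder:
  -5m**5-15m**4+445m**3+1155m**2-9800m-20580 = (-5m-15)(m**4-85m**2+1764) + (20m**3-120m**2-980m+5880)
  m**4-85m**2+1764 = ((1/20)m+3/10)(20m**3-120m**2-980m+5880) + (0)
Last nonzero remainder: 20m**3-120m**2-980m+5880. Dividing through by 20 gives the monic gcd m**3-6m**2-49m+294.

m**3-6m**2-49m+294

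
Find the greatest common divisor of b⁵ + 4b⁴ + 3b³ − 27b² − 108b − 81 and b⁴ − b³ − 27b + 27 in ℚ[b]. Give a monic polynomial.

b³ − 27

Repeated division with remainder:
  b⁵ + 4b⁴ + 3b³ − 27b² − 108b − 81 = (b + 5)(b⁴ − b³ − 27b + 27) + (8b³ − 216)
  b⁴ − b³ − 27b + 27 = ((1/8)b − 1/8)(8b³ − 216) + (0)
Last nonzero remainder: 8b³ − 216. Dividing through by 8 gives the monic gcd b³ − 27.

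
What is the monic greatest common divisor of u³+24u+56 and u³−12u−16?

u+2

Euclidean algorithm in ℚ[u]:
  u³+24u+56 = (u³−12u−16) + (36u+72)
  u³−12u−16 = ((1/36)u²−(1/18)u−2/9)(36u+72) + (0)
Last nonzero remainder: 36u+72. Dividing through by 36 gives the monic gcd u+2.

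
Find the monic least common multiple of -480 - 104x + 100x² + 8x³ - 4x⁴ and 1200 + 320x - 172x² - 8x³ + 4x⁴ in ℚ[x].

By polynomial division,
  -4x⁴ + 8x³ + 100x² - 104x - 480 = (-1)(4x⁴ - 8x³ - 172x² + 320x + 1200) + (-72x² + 216x + 720)
  4x⁴ - 8x³ - 172x² + 320x + 1200 = (-(1/18)x² - (1/18)x + 5/3)(-72x² + 216x + 720) + (0)
Last nonzero remainder: -72x² + 216x + 720. Dividing through by -72 gives the monic gcd x² - 3x - 10.
Then lcm(f, g) = f·g / gcd(f, g); expanding and making the result monic gives the answer.

-3600 - 660x + 896x² + 61x³ - 57x⁴ - x⁵ + x⁶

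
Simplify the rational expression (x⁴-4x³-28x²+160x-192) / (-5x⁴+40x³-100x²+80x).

(-x²-2x+24)/(5x²-10x)

Repeated division with remainder:
  x⁴-4x³-28x²+160x-192 = (-1/5)(-5x⁴+40x³-100x²+80x) + (4x³-48x²+176x-192)
  -5x⁴+40x³-100x²+80x = (-(5/4)x-5)(4x³-48x²+176x-192) + (-120x²+720x-960)
  4x³-48x²+176x-192 = (-(1/30)x+1/5)(-120x²+720x-960) + (0)
Last nonzero remainder: -120x²+720x-960. Dividing through by -120 gives the monic gcd x²-6x+8.
Cancel x²-6x+8 from numerator and denominator to get the reduced form.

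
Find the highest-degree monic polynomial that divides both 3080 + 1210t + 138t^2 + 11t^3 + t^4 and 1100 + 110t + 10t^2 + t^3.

110 + t^2

Euclidean algorithm in ℚ[t]:
  t^4 + 11t^3 + 138t^2 + 1210t + 3080 = (t + 1)(t^3 + 10t^2 + 110t + 1100) + (18t^2 + 1980)
  t^3 + 10t^2 + 110t + 1100 = ((1/18)t + 5/9)(18t^2 + 1980) + (0)
Last nonzero remainder: 18t^2 + 1980. Dividing through by 18 gives the monic gcd t^2 + 110.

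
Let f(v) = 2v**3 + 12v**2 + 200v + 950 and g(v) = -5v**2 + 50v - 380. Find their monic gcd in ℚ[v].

1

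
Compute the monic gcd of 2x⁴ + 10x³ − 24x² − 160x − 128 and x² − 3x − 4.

x² − 3x − 4

Apply the Euclidean algorithm:
  2x⁴ + 10x³ − 24x² − 160x − 128 = (2x² + 16x + 32)(x² − 3x − 4) + (0)
The last nonzero remainder x² − 3x − 4 is already monic.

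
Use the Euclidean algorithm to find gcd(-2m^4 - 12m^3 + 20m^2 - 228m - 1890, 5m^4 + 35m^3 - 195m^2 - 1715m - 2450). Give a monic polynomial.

m^2 + 12m + 35

Apply the Euclidean algorithm:
  -2m^4 - 12m^3 + 20m^2 - 228m - 1890 = (-2/5)(5m^4 + 35m^3 - 195m^2 - 1715m - 2450) + (2m^3 - 58m^2 - 914m - 2870)
  5m^4 + 35m^3 - 195m^2 - 1715m - 2450 = ((5/2)m + 90)(2m^3 - 58m^2 - 914m - 2870) + (7310m^2 + 87720m + 255850)
  2m^3 - 58m^2 - 914m - 2870 = ((1/3655)m - 41/3655)(7310m^2 + 87720m + 255850) + (0)
Last nonzero remainder: 7310m^2 + 87720m + 255850. Dividing through by 7310 gives the monic gcd m^2 + 12m + 35.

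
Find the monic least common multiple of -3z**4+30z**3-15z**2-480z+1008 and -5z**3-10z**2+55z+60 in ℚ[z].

z**5-9z**4-5z**3+165z**2-176z-336

Apply the Euclidean algorithm:
  -3z**4+30z**3-15z**2-480z+1008 = ((3/5)z-36/5)(-5z**3-10z**2+55z+60) + (-120z**2-120z+1440)
  -5z**3-10z**2+55z+60 = ((1/24)z+1/24)(-120z**2-120z+1440) + (0)
Last nonzero remainder: -120z**2-120z+1440. Dividing through by -120 gives the monic gcd z**2+z-12.
Then lcm(f, g) = f·g / gcd(f, g); expanding and making the result monic gives the answer.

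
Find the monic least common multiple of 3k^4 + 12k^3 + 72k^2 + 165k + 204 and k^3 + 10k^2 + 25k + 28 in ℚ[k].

k^5 + 11k^4 + 52k^3 + 223k^2 + 453k + 476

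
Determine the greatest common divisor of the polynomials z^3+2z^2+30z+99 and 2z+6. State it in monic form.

z+3

Euclidean algorithm in ℚ[z]:
  z^3+2z^2+30z+99 = ((1/2)z^2-(1/2)z+33/2)(2z+6) + (0)
Last nonzero remainder: 2z+6. Dividing through by 2 gives the monic gcd z+3.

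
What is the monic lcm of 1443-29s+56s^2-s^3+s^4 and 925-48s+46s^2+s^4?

36075-6497s+2959s^2-278s^3+85s^4-5s^5+s^6

Repeated division with remainder:
  s^4-s^3+56s^2-29s+1443 = (s^4+46s^2-48s+925) + (-s^3+10s^2+19s+518)
  s^4+46s^2-48s+925 = (-s-10)(-s^3+10s^2+19s+518) + (165s^2+660s+6105)
  -s^3+10s^2+19s+518 = (-(1/165)s+14/165)(165s^2+660s+6105) + (0)
Last nonzero remainder: 165s^2+660s+6105. Dividing through by 165 gives the monic gcd s^2+4s+37.
Then lcm(f, g) = f·g / gcd(f, g); expanding and making the result monic gives the answer.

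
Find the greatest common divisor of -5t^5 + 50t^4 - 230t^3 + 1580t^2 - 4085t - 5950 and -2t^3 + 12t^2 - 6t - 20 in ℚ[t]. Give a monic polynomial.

t^2 - 4t - 5

By polynomial division,
  -5t^5 + 50t^4 - 230t^3 + 1580t^2 - 4085t - 5950 = ((5/2)t^2 - 10t + 95/2)(-2t^3 + 12t^2 - 6t - 20) + (1000t^2 - 4000t - 5000)
  -2t^3 + 12t^2 - 6t - 20 = (-(1/500)t + 1/250)(1000t^2 - 4000t - 5000) + (0)
Last nonzero remainder: 1000t^2 - 4000t - 5000. Dividing through by 1000 gives the monic gcd t^2 - 4t - 5.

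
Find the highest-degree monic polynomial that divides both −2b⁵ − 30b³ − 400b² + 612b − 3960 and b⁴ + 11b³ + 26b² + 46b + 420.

b³ + 4b² − 2b + 60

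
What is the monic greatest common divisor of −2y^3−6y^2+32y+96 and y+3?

By polynomial division,
  −2y^3−6y^2+32y+96 = (−2y^2+32)(y+3) + (0)
The last nonzero remainder y+3 is already monic.

y+3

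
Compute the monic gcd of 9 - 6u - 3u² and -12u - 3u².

1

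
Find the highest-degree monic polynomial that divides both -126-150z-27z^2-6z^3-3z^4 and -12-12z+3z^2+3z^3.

1+z

Apply the Euclidean algorithm:
  -3z^4-6z^3-27z^2-150z-126 = (-z-1)(3z^3+3z^2-12z-12) + (-36z^2-174z-138)
  3z^3+3z^2-12z-12 = (-(1/12)z+23/72)(-36z^2-174z-138) + ((385/12)z+385/12)
  -36z^2-174z-138 = (-(432/385)z-1656/385)((385/12)z+385/12) + (0)
Last nonzero remainder: (385/12)z+385/12. Dividing through by 385/12 gives the monic gcd z+1.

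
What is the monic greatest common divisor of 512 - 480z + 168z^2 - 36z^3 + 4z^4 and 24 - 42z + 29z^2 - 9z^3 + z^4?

Repeated division with remainder:
  4z^4 - 36z^3 + 168z^2 - 480z + 512 = (4)(z^4 - 9z^3 + 29z^2 - 42z + 24) + (52z^2 - 312z + 416)
  z^4 - 9z^3 + 29z^2 - 42z + 24 = ((1/52)z^2 - (3/52)z + 3/52)(52z^2 - 312z + 416) + (0)
Last nonzero remainder: 52z^2 - 312z + 416. Dividing through by 52 gives the monic gcd z^2 - 6z + 8.

8 - 6z + z^2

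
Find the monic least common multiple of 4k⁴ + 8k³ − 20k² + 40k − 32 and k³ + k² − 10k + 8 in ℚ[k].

Apply the Euclidean algorithm:
  4k⁴ + 8k³ − 20k² + 40k − 32 = (4k + 4)(k³ + k² − 10k + 8) + (16k² + 48k − 64)
  k³ + k² − 10k + 8 = ((1/16)k − 1/8)(16k² + 48k − 64) + (0)
Last nonzero remainder: 16k² + 48k − 64. Dividing through by 16 gives the monic gcd k² + 3k − 4.
Then lcm(f, g) = f·g / gcd(f, g); expanding and making the result monic gives the answer.

k⁵ − 9k³ + 20k² − 28k + 16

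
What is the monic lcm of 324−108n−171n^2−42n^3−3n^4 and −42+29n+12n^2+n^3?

−756+144n+435n^2+155n^3+21n^4+n^5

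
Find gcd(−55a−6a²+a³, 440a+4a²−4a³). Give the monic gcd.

By polynomial division,
  a³−6a²−55a = (−1/4)(−4a³+4a²+440a) + (−5a²+55a)
  −4a³+4a²+440a = ((4/5)a+8)(−5a²+55a) + (0)
Last nonzero remainder: −5a²+55a. Dividing through by −5 gives the monic gcd a²−11a.

−11a+a²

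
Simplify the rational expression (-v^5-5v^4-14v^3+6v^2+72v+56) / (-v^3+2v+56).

By polynomial division,
  -v^5-5v^4-14v^3+6v^2+72v+56 = (v^2+5v+16)(-v^3+2v+56) + (-60v^2-240v-840)
  -v^3+2v+56 = ((1/60)v-1/15)(-60v^2-240v-840) + (0)
Last nonzero remainder: -60v^2-240v-840. Dividing through by -60 gives the monic gcd v^2+4v+14.
Cancel v^2+4v+14 from numerator and denominator to get the reduced form.

(v^3+v^2-4v-4)/(v-4)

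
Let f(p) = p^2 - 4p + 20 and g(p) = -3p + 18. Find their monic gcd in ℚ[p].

Repeated division with remainder:
  p^2 - 4p + 20 = (-(1/3)p - 2/3)(-3p + 18) + (32)
  -3p + 18 = (-(3/32)p + 9/16)(32) + (0)
The last nonzero remainder is the constant 32, so the polynomials are coprime and gcd = 1.

1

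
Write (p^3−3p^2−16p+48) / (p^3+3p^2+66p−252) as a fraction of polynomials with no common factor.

(p^2−16)/(p^2+6p+84)

Apply the Euclidean algorithm:
  p^3−3p^2−16p+48 = (p^3+3p^2+66p−252) + (−6p^2−82p+300)
  p^3+3p^2+66p−252 = (−(1/6)p+16/9)(−6p^2−82p+300) + ((2356/9)p−2356/3)
  −6p^2−82p+300 = (−(27/1178)p−225/589)((2356/9)p−2356/3) + (0)
Last nonzero remainder: (2356/9)p−2356/3. Dividing through by 2356/9 gives the monic gcd p−3.
Cancel p−3 from numerator and denominator to get the reduced form.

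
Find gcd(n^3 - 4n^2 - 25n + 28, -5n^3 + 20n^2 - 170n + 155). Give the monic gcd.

Apply the Euclidean algorithm:
  n^3 - 4n^2 - 25n + 28 = (-1/5)(-5n^3 + 20n^2 - 170n + 155) + (-59n + 59)
  -5n^3 + 20n^2 - 170n + 155 = ((5/59)n^2 - (15/59)n + 155/59)(-59n + 59) + (0)
Last nonzero remainder: -59n + 59. Dividing through by -59 gives the monic gcd n - 1.

n - 1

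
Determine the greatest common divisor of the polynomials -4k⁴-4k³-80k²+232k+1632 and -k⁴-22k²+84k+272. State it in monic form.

k³-2k²+26k-136

Repeated division with remainder:
  -4k⁴-4k³-80k²+232k+1632 = (4)(-k⁴-22k²+84k+272) + (-4k³+8k²-104k+544)
  -k⁴-22k²+84k+272 = ((1/4)k+1/2)(-4k³+8k²-104k+544) + (0)
Last nonzero remainder: -4k³+8k²-104k+544. Dividing through by -4 gives the monic gcd k³-2k²+26k-136.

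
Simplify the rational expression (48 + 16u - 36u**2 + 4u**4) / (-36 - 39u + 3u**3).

(16 - 16u + 4u**2)/(-12 + 3u)

Repeated division with remainder:
  4u**4 - 36u**2 + 16u + 48 = ((4/3)u)(3u**3 - 39u - 36) + (16u**2 + 64u + 48)
  3u**3 - 39u - 36 = ((3/16)u - 3/4)(16u**2 + 64u + 48) + (0)
Last nonzero remainder: 16u**2 + 64u + 48. Dividing through by 16 gives the monic gcd u**2 + 4u + 3.
Cancel u**2 + 4u + 3 from numerator and denominator to get the reduced form.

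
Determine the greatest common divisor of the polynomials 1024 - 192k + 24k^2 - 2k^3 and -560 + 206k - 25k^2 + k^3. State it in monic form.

-8 + k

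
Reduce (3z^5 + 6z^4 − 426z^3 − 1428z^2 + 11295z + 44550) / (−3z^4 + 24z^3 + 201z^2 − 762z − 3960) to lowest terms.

(−z^2 − 14z − 45)/(z + 4)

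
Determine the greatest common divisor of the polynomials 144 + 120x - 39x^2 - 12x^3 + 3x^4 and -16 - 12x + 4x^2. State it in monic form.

Repeated division with remainder:
  3x^4 - 12x^3 - 39x^2 + 120x + 144 = ((3/4)x^2 - (3/4)x - 9)(4x^2 - 12x - 16) + (0)
Last nonzero remainder: 4x^2 - 12x - 16. Dividing through by 4 gives the monic gcd x^2 - 3x - 4.

-4 - 3x + x^2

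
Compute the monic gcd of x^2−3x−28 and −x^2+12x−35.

x−7

Apply the Euclidean algorithm:
  x^2−3x−28 = (−1)(−x^2+12x−35) + (9x−63)
  −x^2+12x−35 = (−(1/9)x+5/9)(9x−63) + (0)
Last nonzero remainder: 9x−63. Dividing through by 9 gives the monic gcd x−7.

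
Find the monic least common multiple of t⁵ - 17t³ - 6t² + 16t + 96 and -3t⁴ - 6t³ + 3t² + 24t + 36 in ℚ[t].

t⁶ + 2t⁵ - 17t⁴ - 40t³ + 4t² + 128t + 192

Repeated division with remainder:
  t⁵ - 17t³ - 6t² + 16t + 96 = (-(1/3)t + 2/3)(-3t⁴ - 6t³ + 3t² + 24t + 36) + (-12t³ + 12t + 72)
  -3t⁴ - 6t³ + 3t² + 24t + 36 = ((1/4)t + 1/2)(-12t³ + 12t + 72) + (0)
Last nonzero remainder: -12t³ + 12t + 72. Dividing through by -12 gives the monic gcd t³ - t - 6.
Then lcm(f, g) = f·g / gcd(f, g); expanding and making the result monic gives the answer.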